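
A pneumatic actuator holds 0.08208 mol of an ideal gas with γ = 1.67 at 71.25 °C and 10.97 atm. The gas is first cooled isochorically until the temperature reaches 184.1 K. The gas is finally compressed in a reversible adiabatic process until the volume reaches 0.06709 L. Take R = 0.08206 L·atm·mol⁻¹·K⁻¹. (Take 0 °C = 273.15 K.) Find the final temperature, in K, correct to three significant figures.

T₃ ≈ 397 K

Convert: T₁ = 344.4 K.
From PV = nRT: V₁ = nRT₁/P₁ = 0.2115 L.
Isochoric, so P/T is constant: V₂ = V₁; P₂ = P₁·(T₂/T₁) = 5.864 atm.
Reversible adiabatic, γ = 1.67: T₃ = T₂·(V₂/V₃)^(γ−1) = 397.3 K; P₃ = P₂·(V₂/V₃)^γ = 39.88 atm.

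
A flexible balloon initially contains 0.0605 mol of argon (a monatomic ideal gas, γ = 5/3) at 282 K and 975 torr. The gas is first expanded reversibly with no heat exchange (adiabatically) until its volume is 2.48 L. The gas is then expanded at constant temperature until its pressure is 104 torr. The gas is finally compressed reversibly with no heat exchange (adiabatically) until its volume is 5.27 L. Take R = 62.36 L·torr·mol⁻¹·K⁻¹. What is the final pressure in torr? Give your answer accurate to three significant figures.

P₄ ≈ 126 torr

From PV = nRT: V₁ = nRT₁/P₁ = 1.091 L.
Reversible adiabatic, γ = 5/3: T₂ = T₁·(V₁/V₂)^(γ−1) = 163.1 K; P₂ = P₁·(V₁/V₂)^γ = 248.2 torr.
Isothermal, so P V is constant: T₃ = T₂; V₃ = V₂·(P₂/P₃) = 5.918 L.
Reversible adiabatic, γ = 5/3: T₄ = T₃·(V₃/V₄)^(γ−1) = 176.3 K; P₄ = P₃·(V₃/V₄)^γ = 126.2 torr.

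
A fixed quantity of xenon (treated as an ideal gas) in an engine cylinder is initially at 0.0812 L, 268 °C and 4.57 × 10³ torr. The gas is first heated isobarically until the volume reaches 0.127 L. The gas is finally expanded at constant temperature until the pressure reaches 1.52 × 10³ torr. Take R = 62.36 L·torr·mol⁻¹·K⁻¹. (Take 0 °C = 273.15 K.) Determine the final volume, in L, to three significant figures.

V₃ ≈ 0.382 L

Convert: T₁ = 541.1 K.
Isobaric, so V/T is constant: P₂ = P₁; T₂ = T₁·(V₂/V₁) = 846.4 K.
Isothermal, so P V is constant: T₃ = T₂; V₃ = V₂·(P₂/P₃) = 0.3818 L.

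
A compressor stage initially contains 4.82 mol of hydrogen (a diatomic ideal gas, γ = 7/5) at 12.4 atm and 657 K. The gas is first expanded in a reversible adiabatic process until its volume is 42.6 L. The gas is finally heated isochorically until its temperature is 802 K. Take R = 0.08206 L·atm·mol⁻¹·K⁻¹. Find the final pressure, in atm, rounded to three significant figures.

P₃ ≈ 7.45 atm

From PV = nRT: V₁ = nRT₁/P₁ = 20.96 L.
Reversible adiabatic, γ = 7/5: T₂ = T₁·(V₁/V₂)^(γ−1) = 494.7 K; P₂ = P₁·(V₁/V₂)^γ = 4.593 atm.
V constant ⇒ P ∝ T: V₃ = V₂; P₃ = P₂·(T₃/T₂) = 7.446 atm.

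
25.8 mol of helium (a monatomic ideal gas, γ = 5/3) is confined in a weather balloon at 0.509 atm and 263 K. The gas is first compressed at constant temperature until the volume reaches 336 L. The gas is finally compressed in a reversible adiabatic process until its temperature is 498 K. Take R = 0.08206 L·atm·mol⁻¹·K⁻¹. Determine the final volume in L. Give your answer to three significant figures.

V₃ ≈ 129 L

From PV = nRT: V₁ = nRT₁/P₁ = 1094 L.
Isothermal, so P V is constant: T₂ = T₁; P₂ = P₁·(V₁/V₂) = 1.657 atm.
Adiabatic (γ = 5/3), T V^(γ−1) and P V^γ constant: P₃ = P₂·(T₃/T₂)^(γ/(γ−1)) = 8.176 atm; V₃ = V₂·(T₂/T₃)^(1/(γ−1)) = 129.0 L.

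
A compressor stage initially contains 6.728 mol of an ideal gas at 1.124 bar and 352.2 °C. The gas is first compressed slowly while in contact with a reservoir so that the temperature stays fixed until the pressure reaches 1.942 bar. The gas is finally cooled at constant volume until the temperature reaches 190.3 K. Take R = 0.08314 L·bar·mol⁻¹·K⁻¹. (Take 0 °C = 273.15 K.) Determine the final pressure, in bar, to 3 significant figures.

Convert: T₁ = 625.3 K.
From PV = nRT: V₁ = nRT₁/P₁ = 311.2 L.
T constant ⇒ Boyle's law P V = const: T₂ = T₁; V₂ = V₁·(P₁/P₂) = 180.1 L.
V constant ⇒ P ∝ T: V₃ = V₂; P₃ = P₂·(T₃/T₂) = 0.5910 bar.

P₃ ≈ 0.591 bar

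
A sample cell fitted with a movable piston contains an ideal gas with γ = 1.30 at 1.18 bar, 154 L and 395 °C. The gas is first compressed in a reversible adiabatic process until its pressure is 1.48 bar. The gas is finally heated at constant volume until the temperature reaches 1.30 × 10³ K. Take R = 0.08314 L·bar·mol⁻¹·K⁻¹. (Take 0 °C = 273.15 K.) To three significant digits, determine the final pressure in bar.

Convert: T₁ = 668.1 K.
Reversible adiabatic, γ = 1.30: T₂ = T₁·(P₂/P₁)^((γ−1)/γ) = 704.0 K; V₂ = V₁·(P₁/P₂)^(1/γ) = 129.4 L.
V constant ⇒ P ∝ T: V₃ = V₂; P₃ = P₂·(T₃/T₂) = 2.733 bar.

P₃ ≈ 2.73 bar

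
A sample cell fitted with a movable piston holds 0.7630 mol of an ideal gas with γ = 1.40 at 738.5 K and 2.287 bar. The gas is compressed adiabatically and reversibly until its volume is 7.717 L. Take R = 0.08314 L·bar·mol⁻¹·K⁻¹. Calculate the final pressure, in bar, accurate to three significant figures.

P₂ ≈ 8.97 bar

From PV = nRT: V₁ = nRT₁/P₁ = 20.48 L.
Adiabatic (γ = 1.40), T V^(γ−1) and P V^γ constant: T₂ = T₁·(V₁/V₂)^(γ−1) = 1091 K; P₂ = P₁·(V₁/V₂)^γ = 8.971 bar.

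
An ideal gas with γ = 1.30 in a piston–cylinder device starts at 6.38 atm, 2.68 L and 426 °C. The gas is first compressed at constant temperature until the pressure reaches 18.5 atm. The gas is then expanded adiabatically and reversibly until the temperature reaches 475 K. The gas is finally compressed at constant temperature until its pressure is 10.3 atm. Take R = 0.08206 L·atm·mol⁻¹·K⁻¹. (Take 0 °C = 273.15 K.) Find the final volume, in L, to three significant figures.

Convert: T₁ = 699.1 K.
Isothermal, so P V is constant: T₂ = T₁; V₂ = V₁·(P₁/P₂) = 0.9242 L.
Adiabatic (γ = 1.30), T V^(γ−1) and P V^γ constant: P₃ = P₂·(T₃/T₂)^(γ/(γ−1)) = 3.465 atm; V₃ = V₂·(T₂/T₃)^(1/(γ−1)) = 3.353 L.
Isothermal, so P V is constant: T₄ = T₃; V₄ = V₃·(P₃/P₄) = 1.128 L.

V₄ ≈ 1.13 L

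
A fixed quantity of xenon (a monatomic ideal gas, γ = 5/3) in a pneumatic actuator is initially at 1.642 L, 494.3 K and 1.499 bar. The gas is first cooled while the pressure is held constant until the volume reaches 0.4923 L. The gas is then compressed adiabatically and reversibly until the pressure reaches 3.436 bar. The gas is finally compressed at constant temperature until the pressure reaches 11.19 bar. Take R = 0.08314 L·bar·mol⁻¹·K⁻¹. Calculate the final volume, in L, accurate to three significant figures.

V₄ ≈ 0.0919 L

P constant ⇒ V ∝ T: P₂ = P₁; T₂ = T₁·(V₂/V₁) = 148.2 K.
Adiabatic (γ = 5/3), T V^(γ−1) and P V^γ constant: T₃ = T₂·(P₃/P₂)^((γ−1)/γ) = 206.5 K; V₃ = V₂·(P₂/P₃)^(1/γ) = 0.2993 L.
Isothermal, so P V is constant: T₄ = T₃; V₄ = V₃·(P₃/P₄) = 0.09190 L.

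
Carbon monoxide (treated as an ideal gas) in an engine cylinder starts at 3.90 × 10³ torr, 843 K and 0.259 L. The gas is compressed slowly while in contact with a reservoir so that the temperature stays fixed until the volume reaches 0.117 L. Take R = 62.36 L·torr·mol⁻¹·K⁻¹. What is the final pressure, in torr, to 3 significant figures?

P₂ ≈ 8.63e+03 torr

T constant ⇒ Boyle's law P V = const: T₂ = T₁; P₂ = P₁·(V₁/V₂) = 8633 torr.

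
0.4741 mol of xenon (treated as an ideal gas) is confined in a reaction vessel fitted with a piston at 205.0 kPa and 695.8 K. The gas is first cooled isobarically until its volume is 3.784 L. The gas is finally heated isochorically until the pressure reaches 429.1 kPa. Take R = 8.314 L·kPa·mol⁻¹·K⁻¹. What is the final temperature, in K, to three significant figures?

T₃ ≈ 412 K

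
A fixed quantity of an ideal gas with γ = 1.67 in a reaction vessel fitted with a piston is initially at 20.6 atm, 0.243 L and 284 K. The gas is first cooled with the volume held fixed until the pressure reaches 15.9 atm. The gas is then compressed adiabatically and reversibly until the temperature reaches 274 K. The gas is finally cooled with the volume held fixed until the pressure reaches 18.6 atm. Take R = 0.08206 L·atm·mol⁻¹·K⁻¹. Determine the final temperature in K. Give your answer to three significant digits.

Isochoric, so P/T is constant: V₂ = V₁; T₂ = T₁·(P₂/P₁) = 219.2 K.
Adiabatic (γ = 1.67), T V^(γ−1) and P V^γ constant: P₃ = P₂·(T₃/T₂)^(γ/(γ−1)) = 27.73 atm; V₃ = V₂·(T₂/T₃)^(1/(γ−1)) = 0.1742 L.
V constant ⇒ P ∝ T: V₄ = V₃; T₄ = T₃·(P₄/P₃) = 183.8 K.

T₄ ≈ 184 K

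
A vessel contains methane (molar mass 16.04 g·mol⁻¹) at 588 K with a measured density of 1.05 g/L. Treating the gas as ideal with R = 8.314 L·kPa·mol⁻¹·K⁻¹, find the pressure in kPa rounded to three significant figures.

P ≈ 320 kPa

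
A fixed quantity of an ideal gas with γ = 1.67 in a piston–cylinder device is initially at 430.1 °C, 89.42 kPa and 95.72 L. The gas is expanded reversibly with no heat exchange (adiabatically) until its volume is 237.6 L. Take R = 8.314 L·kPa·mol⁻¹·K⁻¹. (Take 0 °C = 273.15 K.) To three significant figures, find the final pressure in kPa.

P₂ ≈ 19.6 kPa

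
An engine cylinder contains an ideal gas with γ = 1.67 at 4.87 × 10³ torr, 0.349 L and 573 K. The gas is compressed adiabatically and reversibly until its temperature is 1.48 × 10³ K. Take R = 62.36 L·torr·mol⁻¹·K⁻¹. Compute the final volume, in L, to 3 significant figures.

V₂ ≈ 0.0847 L

Adiabatic (γ = 1.67), T V^(γ−1) and P V^γ constant: P₂ = P₁·(T₂/T₁)^(γ/(γ−1)) = 5.185e+04 torr; V₂ = V₁·(T₁/T₂)^(1/(γ−1)) = 0.08467 L.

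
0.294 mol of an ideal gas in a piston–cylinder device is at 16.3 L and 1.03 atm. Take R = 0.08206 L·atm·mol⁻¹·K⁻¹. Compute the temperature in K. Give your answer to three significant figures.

T ≈ 696 K

PV = nRT ⇒ T = PV/(nR) = (1.03 × 16.3) / (0.294 × 0.08206)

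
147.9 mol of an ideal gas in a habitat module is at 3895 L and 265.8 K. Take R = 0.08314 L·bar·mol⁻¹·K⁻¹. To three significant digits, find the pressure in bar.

PV = nRT ⇒ P = nRT/V = (147.9 × 0.08314 × 265.8) / 3895

P ≈ 0.839 bar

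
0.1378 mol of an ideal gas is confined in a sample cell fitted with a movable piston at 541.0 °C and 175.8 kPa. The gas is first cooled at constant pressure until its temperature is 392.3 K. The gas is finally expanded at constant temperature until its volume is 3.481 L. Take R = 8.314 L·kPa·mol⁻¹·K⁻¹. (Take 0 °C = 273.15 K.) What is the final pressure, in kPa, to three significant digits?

P₃ ≈ 129 kPa

Convert: T₁ = 814.1 K.
From PV = nRT: V₁ = nRT₁/P₁ = 5.306 L.
P constant ⇒ V ∝ T: P₂ = P₁; V₂ = V₁·(T₂/T₁) = 2.557 L.
Isothermal, so P V is constant: T₃ = T₂; P₃ = P₂·(V₂/V₃) = 129.1 kPa.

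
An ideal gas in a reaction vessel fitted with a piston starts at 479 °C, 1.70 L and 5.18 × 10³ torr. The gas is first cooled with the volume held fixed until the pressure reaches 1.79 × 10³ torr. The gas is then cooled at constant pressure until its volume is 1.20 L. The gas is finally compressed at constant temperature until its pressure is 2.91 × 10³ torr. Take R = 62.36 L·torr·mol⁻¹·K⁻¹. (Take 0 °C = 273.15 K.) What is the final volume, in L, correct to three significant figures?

Convert: T₁ = 752.1 K.
V constant ⇒ P ∝ T: V₂ = V₁; T₂ = T₁·(P₂/P₁) = 259.9 K.
Isobaric, so V/T is constant: P₃ = P₂; T₃ = T₂·(V₃/V₂) = 183.5 K.
T constant ⇒ Boyle's law P V = const: T₄ = T₃; V₄ = V₃·(P₃/P₄) = 0.7381 L.

V₄ ≈ 0.738 L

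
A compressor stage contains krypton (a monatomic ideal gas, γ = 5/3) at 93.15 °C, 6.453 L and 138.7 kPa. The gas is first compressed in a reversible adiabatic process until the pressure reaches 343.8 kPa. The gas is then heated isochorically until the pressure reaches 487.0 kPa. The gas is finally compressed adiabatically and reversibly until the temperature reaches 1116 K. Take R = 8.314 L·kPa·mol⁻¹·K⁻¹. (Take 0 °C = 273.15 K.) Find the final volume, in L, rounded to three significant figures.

V₄ ≈ 2.05 L

Convert: T₁ = 366.3 K.
Adiabatic (γ = 5/3), T V^(γ−1) and P V^γ constant: T₂ = T₁·(P₂/P₁)^((γ−1)/γ) = 526.7 K; V₂ = V₁·(P₁/P₂)^(1/γ) = 3.743 L.
V constant ⇒ P ∝ T: V₃ = V₂; T₃ = T₂·(P₃/P₂) = 746.0 K.
Reversible adiabatic, γ = 5/3: P₄ = P₃·(T₄/T₃)^(γ/(γ−1)) = 1333 kPa; V₄ = V₃·(T₃/T₄)^(1/(γ−1)) = 2.046 L.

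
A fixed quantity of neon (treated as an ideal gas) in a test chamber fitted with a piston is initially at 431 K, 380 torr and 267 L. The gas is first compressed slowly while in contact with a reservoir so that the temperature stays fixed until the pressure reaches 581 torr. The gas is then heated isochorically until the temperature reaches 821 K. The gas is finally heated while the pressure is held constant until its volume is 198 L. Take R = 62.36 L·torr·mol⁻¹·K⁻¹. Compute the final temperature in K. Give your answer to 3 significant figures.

T constant ⇒ Boyle's law P V = const: T₂ = T₁; V₂ = V₁·(P₁/P₂) = 174.6 L.
V constant ⇒ P ∝ T: V₃ = V₂; P₃ = P₂·(T₃/T₂) = 1107 torr.
P constant ⇒ V ∝ T: P₄ = P₃; T₄ = T₃·(V₄/V₃) = 930.9 K.

T₄ ≈ 931 K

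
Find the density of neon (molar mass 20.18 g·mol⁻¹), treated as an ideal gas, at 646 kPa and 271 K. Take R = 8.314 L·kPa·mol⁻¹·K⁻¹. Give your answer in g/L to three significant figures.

ρ ≈ 5.79 g/L

ρ = PM/(RT) = (646 × 20.18) / (8.314 × 271.0)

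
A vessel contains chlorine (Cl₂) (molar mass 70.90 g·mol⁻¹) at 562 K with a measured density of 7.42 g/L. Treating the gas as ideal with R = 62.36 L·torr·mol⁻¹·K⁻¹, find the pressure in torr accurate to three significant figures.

ρ = PM/(RT) ⇒ P = ρRT/M = (7.42 × 62.36 × 562.0) / 70.90

P ≈ 3.67e+03 torr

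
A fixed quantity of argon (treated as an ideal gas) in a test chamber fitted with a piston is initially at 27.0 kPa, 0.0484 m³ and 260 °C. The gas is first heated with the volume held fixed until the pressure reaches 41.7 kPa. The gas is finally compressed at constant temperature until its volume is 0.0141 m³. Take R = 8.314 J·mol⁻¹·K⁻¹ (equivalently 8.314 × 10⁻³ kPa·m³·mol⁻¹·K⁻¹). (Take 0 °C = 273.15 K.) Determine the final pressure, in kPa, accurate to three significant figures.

P₃ ≈ 143 kPa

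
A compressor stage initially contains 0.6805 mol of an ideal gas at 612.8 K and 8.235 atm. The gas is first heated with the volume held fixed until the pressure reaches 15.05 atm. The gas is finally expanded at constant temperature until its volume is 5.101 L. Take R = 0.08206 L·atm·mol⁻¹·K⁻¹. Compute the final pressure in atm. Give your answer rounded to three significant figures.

From PV = nRT: V₁ = nRT₁/P₁ = 4.155 L.
V constant ⇒ P ∝ T: V₂ = V₁; T₂ = T₁·(P₂/P₁) = 1120 K.
T constant ⇒ Boyle's law P V = const: T₃ = T₂; P₃ = P₂·(V₂/V₃) = 12.26 atm.

P₃ ≈ 12.3 atm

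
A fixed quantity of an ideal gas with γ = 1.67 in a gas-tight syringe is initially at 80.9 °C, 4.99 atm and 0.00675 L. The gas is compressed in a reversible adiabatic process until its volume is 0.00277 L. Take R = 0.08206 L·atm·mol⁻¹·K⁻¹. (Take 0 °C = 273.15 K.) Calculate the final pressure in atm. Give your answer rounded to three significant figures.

Convert: T₁ = 354.0 K.
Adiabatic (γ = 1.67), T V^(γ−1) and P V^γ constant: T₂ = T₁·(V₁/V₂)^(γ−1) = 643.0 K; P₂ = P₁·(V₁/V₂)^γ = 22.08 atm.

P₂ ≈ 22.1 atm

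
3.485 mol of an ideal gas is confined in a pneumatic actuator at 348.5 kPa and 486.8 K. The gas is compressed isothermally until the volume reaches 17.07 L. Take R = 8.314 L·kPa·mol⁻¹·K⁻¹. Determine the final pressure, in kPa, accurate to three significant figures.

P₂ ≈ 826 kPa

From PV = nRT: V₁ = nRT₁/P₁ = 40.47 L.
Isothermal, so P V is constant: T₂ = T₁; P₂ = P₁·(V₁/V₂) = 826.3 kPa.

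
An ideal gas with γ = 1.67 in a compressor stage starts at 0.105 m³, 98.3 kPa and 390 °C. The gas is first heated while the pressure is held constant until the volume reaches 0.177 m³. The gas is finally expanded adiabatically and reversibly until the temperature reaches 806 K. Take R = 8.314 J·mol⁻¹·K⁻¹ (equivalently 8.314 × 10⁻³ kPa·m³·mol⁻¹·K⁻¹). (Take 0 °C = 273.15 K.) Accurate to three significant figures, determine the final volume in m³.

V₃ ≈ 0.288 m³

Convert: T₁ = 663.1 K.
P constant ⇒ V ∝ T: P₂ = P₁; T₂ = T₁·(V₂/V₁) = 1118 K.
Adiabatic (γ = 1.67), T V^(γ−1) and P V^γ constant: P₃ = P₂·(T₃/T₂)^(γ/(γ−1)) = 43.50 kPa; V₃ = V₂·(T₂/T₃)^(1/(γ−1)) = 0.2884 m³.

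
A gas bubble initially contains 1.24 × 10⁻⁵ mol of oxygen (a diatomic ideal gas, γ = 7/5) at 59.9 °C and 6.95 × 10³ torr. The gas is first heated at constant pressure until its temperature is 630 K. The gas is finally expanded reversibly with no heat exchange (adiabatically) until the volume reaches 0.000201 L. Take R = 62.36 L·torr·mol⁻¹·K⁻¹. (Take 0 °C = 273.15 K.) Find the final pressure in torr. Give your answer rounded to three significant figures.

P₃ ≈ 1.59e+03 torr

Convert: T₁ = 333.0 K.
From PV = nRT: V₁ = nRT₁/P₁ = 3.706e-05 L.
Isobaric, so V/T is constant: P₂ = P₁; V₂ = V₁·(T₂/T₁) = 7.009e-05 L.
Adiabatic (γ = 7/5), T V^(γ−1) and P V^γ constant: T₃ = T₂·(V₂/V₃)^(γ−1) = 413.4 K; P₃ = P₂·(V₂/V₃)^γ = 1590 torr.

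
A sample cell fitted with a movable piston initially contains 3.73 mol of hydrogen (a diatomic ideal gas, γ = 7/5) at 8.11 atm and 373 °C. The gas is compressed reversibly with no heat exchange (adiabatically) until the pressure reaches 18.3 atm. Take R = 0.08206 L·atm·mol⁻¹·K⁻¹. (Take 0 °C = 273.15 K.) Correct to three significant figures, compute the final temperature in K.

Convert: T₁ = 646.1 K.
From PV = nRT: V₁ = nRT₁/P₁ = 24.39 L.
Adiabatic (γ = 7/5), T V^(γ−1) and P V^γ constant: T₂ = T₁·(P₂/P₁)^((γ−1)/γ) = 815.3 K; V₂ = V₁·(P₁/P₂)^(1/γ) = 13.64 L.

T₂ ≈ 815 K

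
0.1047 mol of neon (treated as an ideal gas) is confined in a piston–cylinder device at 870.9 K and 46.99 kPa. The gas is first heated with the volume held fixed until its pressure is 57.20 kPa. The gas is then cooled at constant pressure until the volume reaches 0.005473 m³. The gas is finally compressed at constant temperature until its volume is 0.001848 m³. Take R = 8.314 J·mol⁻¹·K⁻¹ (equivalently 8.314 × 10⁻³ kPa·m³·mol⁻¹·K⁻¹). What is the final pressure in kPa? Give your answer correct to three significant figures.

P₄ ≈ 169 kPa

From PV = nRT: V₁ = nRT₁/P₁ = 0.01613 m³.
V constant ⇒ P ∝ T: V₂ = V₁; T₂ = T₁·(P₂/P₁) = 1060 K.
P constant ⇒ V ∝ T: P₃ = P₂; T₃ = T₂·(V₃/V₂) = 359.6 K.
Isothermal, so P V is constant: T₄ = T₃; P₄ = P₃·(V₃/V₄) = 169.4 kPa.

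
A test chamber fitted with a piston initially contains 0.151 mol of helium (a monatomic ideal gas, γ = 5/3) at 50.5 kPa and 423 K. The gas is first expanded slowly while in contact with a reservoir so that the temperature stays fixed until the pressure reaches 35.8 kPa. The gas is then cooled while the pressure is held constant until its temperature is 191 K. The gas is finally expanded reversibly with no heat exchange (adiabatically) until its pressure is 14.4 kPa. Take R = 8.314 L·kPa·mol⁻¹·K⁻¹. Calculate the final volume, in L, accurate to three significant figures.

V₄ ≈ 11.6 L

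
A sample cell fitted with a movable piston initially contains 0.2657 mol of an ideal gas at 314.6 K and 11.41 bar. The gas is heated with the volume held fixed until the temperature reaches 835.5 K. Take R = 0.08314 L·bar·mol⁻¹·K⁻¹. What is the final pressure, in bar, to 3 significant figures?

P₂ ≈ 30.3 bar

From PV = nRT: V₁ = nRT₁/P₁ = 0.6091 L.
Isochoric, so P/T is constant: V₂ = V₁; P₂ = P₁·(T₂/T₁) = 30.30 bar.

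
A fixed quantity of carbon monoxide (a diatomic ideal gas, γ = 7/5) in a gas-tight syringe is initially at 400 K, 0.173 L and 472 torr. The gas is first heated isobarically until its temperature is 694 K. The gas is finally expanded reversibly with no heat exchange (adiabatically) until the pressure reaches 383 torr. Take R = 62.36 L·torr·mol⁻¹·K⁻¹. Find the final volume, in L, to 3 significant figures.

V₃ ≈ 0.348 L

Isobaric, so V/T is constant: P₂ = P₁; V₂ = V₁·(T₂/T₁) = 0.3002 L.
Reversible adiabatic, γ = 7/5: T₃ = T₂·(P₃/P₂)^((γ−1)/γ) = 653.8 K; V₃ = V₂·(P₂/P₃)^(1/γ) = 0.3485 L.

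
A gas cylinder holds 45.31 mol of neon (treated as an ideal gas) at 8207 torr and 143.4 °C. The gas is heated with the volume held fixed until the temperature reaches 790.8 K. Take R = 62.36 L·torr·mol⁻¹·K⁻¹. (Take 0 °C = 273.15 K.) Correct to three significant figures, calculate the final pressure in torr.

P₂ ≈ 1.56e+04 torr

Convert: T₁ = 416.5 K.
From PV = nRT: V₁ = nRT₁/P₁ = 143.4 L.
V constant ⇒ P ∝ T: V₂ = V₁; P₂ = P₁·(T₂/T₁) = 1.558e+04 torr.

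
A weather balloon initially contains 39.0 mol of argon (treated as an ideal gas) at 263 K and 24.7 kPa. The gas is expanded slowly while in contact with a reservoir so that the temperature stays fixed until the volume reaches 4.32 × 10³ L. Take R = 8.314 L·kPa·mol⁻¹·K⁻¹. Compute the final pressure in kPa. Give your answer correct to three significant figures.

From PV = nRT: V₁ = nRT₁/P₁ = 3452 L.
T constant ⇒ Boyle's law P V = const: T₂ = T₁; P₂ = P₁·(V₁/V₂) = 19.74 kPa.

P₂ ≈ 19.7 kPa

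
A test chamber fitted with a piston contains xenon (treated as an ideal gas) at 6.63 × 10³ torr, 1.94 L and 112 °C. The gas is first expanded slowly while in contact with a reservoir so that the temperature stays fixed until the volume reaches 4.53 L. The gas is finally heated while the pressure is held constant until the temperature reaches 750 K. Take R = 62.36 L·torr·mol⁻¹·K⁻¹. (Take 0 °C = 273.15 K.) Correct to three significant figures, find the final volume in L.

Convert: T₁ = 385.1 K.
Isothermal, so P V is constant: T₂ = T₁; P₂ = P₁·(V₁/V₂) = 2839 torr.
Isobaric, so V/T is constant: P₃ = P₂; V₃ = V₂·(T₃/T₂) = 8.821 L.

V₃ ≈ 8.82 L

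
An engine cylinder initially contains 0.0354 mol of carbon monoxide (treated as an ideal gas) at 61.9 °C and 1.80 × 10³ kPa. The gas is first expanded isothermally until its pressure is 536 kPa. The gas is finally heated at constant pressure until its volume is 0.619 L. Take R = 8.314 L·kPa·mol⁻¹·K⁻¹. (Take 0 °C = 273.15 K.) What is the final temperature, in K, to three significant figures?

T₃ ≈ 1.13e+03 K

Convert: T₁ = 335.0 K.
From PV = nRT: V₁ = nRT₁/P₁ = 0.05478 L.
Isothermal, so P V is constant: T₂ = T₁; V₂ = V₁·(P₁/P₂) = 0.1840 L.
P constant ⇒ V ∝ T: P₃ = P₂; T₃ = T₂·(V₃/V₂) = 1127 K.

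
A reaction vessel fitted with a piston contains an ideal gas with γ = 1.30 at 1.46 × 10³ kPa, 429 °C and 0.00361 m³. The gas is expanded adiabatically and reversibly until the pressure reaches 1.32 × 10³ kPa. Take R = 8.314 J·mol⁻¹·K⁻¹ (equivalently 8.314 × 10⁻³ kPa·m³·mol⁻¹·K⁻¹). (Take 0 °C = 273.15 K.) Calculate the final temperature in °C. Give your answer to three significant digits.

Convert: T₁ = 702.1 K.
Reversible adiabatic, γ = 1.30: T₂ = T₁·(P₂/P₁)^((γ−1)/γ) = 686.0 K; V₂ = V₁·(P₁/P₂)^(1/γ) = 0.003901 m³.

T₂ ≈ 413 °C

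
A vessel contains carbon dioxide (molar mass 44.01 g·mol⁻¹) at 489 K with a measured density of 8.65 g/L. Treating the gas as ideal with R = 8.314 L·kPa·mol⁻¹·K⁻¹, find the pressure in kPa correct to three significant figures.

ρ = PM/(RT) ⇒ P = ρRT/M = (8.65 × 8.314 × 489.0) / 44.01

P ≈ 799 kPa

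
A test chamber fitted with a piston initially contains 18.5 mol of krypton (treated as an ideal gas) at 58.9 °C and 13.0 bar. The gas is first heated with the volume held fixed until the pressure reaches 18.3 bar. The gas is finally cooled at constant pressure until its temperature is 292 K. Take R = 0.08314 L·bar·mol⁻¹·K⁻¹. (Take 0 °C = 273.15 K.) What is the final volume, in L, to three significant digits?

Convert: T₁ = 332.0 K.
From PV = nRT: V₁ = nRT₁/P₁ = 39.29 L.
V constant ⇒ P ∝ T: V₂ = V₁; T₂ = T₁·(P₂/P₁) = 467.4 K.
P constant ⇒ V ∝ T: P₃ = P₂; V₃ = V₂·(T₃/T₂) = 24.54 L.

V₃ ≈ 24.5 L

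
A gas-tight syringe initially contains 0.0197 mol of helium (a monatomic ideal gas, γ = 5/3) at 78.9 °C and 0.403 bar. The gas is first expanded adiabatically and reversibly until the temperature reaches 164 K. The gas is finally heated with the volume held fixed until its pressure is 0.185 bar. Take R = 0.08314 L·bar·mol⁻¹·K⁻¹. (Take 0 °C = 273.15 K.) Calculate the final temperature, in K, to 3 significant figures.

T₃ ≈ 508 K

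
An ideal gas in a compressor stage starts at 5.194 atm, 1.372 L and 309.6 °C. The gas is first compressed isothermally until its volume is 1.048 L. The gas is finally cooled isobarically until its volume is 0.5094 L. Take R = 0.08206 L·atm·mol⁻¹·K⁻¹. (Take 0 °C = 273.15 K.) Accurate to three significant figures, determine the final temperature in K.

T₃ ≈ 283 K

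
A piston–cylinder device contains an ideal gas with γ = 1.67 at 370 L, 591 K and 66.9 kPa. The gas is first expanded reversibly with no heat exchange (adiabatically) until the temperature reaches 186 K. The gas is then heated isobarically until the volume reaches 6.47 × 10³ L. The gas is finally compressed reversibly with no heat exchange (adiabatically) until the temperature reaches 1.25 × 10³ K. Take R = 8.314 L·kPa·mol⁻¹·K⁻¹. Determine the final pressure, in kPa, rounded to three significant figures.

Adiabatic (γ = 1.67), T V^(γ−1) and P V^γ constant: P₂ = P₁·(T₂/T₁)^(γ/(γ−1)) = 3.750 kPa; V₂ = V₁·(T₁/T₂)^(1/(γ−1)) = 2078 L.
P constant ⇒ V ∝ T: P₃ = P₂; T₃ = T₂·(V₃/V₂) = 579.2 K.
Adiabatic (γ = 1.67), T V^(γ−1) and P V^γ constant: P₄ = P₃·(T₄/T₃)^(γ/(γ−1)) = 25.51 kPa; V₄ = V₃·(T₃/T₄)^(1/(γ−1)) = 2053 L.

P₄ ≈ 25.5 kPa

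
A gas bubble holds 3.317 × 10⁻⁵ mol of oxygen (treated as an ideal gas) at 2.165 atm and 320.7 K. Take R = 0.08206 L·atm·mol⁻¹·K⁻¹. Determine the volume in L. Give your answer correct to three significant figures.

V ≈ 0.000403 L

PV = nRT ⇒ V = nRT/P = (3.317e-05 × 0.08206 × 320.7) / 2.165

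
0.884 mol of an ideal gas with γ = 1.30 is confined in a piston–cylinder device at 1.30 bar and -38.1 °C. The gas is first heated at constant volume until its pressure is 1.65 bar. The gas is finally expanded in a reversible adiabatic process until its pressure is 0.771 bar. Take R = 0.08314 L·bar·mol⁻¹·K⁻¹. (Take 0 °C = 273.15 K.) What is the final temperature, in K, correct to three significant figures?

T₃ ≈ 250 K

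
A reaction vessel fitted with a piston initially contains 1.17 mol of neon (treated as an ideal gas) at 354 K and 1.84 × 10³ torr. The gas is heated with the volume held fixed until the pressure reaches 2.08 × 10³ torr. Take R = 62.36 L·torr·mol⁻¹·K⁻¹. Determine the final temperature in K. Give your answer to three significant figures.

From PV = nRT: V₁ = nRT₁/P₁ = 14.04 L.
V constant ⇒ P ∝ T: V₂ = V₁; T₂ = T₁·(P₂/P₁) = 400.2 K.

T₂ ≈ 400 K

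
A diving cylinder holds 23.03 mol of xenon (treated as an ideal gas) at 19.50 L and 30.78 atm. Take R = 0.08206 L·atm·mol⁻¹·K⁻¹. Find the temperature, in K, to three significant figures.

T ≈ 318 K

PV = nRT ⇒ T = PV/(nR) = (30.78 × 19.50) / (23.03 × 0.08206)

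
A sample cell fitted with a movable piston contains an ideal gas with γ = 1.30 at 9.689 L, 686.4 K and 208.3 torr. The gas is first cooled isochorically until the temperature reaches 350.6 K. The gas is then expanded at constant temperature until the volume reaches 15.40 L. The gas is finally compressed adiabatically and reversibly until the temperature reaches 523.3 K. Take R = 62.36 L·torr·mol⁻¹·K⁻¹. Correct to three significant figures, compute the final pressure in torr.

P₄ ≈ 380 torr

V constant ⇒ P ∝ T: V₂ = V₁; P₂ = P₁·(T₂/T₁) = 106.4 torr.
Isothermal, so P V is constant: T₃ = T₂; P₃ = P₂·(V₂/V₃) = 66.94 torr.
Adiabatic (γ = 1.30), T V^(γ−1) and P V^γ constant: P₄ = P₃·(T₄/T₃)^(γ/(γ−1)) = 379.7 torr; V₄ = V₃·(T₃/T₄)^(1/(γ−1)) = 4.053 L.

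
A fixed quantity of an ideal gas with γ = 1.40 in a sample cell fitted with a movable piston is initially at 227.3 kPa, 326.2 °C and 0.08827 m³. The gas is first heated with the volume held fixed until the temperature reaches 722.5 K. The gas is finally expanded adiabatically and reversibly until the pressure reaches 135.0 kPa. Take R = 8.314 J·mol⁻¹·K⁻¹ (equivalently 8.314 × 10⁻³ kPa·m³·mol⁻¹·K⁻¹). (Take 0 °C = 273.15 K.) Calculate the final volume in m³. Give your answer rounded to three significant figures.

Convert: T₁ = 599.3 K.
Isochoric, so P/T is constant: V₂ = V₁; P₂ = P₁·(T₂/T₁) = 274.0 kPa.
Reversible adiabatic, γ = 1.40: T₃ = T₂·(P₃/P₂)^((γ−1)/γ) = 590.2 K; V₃ = V₂·(P₂/P₃)^(1/γ) = 0.1464 m³.

V₃ ≈ 0.146 m³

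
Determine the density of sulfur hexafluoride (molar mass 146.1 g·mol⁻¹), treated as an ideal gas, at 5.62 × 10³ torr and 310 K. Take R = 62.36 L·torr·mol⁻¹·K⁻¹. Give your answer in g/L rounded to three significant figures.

ρ ≈ 42.5 g/L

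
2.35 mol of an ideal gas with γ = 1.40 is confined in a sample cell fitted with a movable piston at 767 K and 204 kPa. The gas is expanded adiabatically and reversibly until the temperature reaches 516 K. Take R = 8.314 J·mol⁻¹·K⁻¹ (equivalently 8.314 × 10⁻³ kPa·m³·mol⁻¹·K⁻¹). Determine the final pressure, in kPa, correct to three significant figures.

From PV = nRT: V₁ = nRT₁/P₁ = 0.07346 m³.
Reversible adiabatic, γ = 1.40: P₂ = P₁·(T₂/T₁)^(γ/(γ−1)) = 50.95 kPa; V₂ = V₁·(T₁/T₂)^(1/(γ−1)) = 0.1979 m³.

P₂ ≈ 50.9 kPa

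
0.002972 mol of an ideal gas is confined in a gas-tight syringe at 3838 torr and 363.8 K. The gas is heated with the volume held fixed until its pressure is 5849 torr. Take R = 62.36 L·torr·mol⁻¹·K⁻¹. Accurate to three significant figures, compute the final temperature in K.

From PV = nRT: V₁ = nRT₁/P₁ = 0.01757 L.
V constant ⇒ P ∝ T: V₂ = V₁; T₂ = T₁·(P₂/P₁) = 554.4 K.

T₂ ≈ 554 K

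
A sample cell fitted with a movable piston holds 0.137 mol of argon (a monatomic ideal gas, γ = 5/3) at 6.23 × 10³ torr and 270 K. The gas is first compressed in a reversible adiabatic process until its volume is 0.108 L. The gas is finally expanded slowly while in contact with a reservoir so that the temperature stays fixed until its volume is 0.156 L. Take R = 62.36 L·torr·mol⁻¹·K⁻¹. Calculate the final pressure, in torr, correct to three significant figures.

From PV = nRT: V₁ = nRT₁/P₁ = 0.3703 L.
Adiabatic (γ = 5/3), T V^(γ−1) and P V^γ constant: T₂ = T₁·(V₁/V₂)^(γ−1) = 613.9 K; P₂ = P₁·(V₁/V₂)^γ = 4.856e+04 torr.
T constant ⇒ Boyle's law P V = const: T₃ = T₂; P₃ = P₂·(V₂/V₃) = 3.362e+04 torr.

P₃ ≈ 3.36e+04 torr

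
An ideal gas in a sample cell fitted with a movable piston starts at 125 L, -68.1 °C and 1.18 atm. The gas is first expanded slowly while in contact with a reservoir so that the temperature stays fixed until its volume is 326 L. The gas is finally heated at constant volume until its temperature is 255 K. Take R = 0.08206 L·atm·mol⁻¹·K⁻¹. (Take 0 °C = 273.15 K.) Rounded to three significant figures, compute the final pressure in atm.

Convert: T₁ = 205.0 K.
T constant ⇒ Boyle's law P V = const: T₂ = T₁; P₂ = P₁·(V₁/V₂) = 0.4525 atm.
Isochoric, so P/T is constant: V₃ = V₂; P₃ = P₂·(T₃/T₂) = 0.5627 atm.

P₃ ≈ 0.563 atm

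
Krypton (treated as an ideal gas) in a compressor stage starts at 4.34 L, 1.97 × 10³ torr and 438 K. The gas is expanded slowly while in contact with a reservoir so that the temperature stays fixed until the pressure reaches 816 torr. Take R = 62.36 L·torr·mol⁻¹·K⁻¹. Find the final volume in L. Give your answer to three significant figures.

Isothermal, so P V is constant: T₂ = T₁; V₂ = V₁·(P₁/P₂) = 10.48 L.

V₂ ≈ 10.5 L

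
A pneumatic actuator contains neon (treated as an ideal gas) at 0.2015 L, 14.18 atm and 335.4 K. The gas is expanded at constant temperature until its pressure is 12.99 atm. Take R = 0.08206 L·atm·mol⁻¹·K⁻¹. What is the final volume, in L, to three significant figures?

V₂ ≈ 0.220 L

Isothermal, so P V is constant: T₂ = T₁; V₂ = V₁·(P₁/P₂) = 0.2200 L.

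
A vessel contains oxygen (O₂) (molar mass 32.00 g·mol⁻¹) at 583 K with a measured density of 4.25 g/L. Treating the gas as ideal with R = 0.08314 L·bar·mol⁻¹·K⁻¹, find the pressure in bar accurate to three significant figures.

P ≈ 6.44 bar

ρ = PM/(RT) ⇒ P = ρRT/M = (4.25 × 0.08314 × 583.0) / 32.00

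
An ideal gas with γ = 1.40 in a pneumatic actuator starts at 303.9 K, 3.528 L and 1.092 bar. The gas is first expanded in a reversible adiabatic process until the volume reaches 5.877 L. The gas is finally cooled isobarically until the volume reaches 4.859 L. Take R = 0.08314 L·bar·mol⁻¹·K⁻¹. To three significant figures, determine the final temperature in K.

Reversible adiabatic, γ = 1.40: T₂ = T₁·(V₁/V₂)^(γ−1) = 247.8 K; P₂ = P₁·(V₁/V₂)^γ = 0.5345 bar.
Isobaric, so V/T is constant: P₃ = P₂; T₃ = T₂·(V₃/V₂) = 204.9 K.

T₃ ≈ 205 K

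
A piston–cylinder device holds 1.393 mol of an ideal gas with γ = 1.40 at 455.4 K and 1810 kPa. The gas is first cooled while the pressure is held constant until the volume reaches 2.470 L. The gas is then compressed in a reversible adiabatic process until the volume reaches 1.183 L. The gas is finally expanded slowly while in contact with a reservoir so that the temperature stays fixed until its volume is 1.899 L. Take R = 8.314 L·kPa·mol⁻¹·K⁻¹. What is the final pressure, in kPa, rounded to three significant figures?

P₄ ≈ 3.16e+03 kPa

From PV = nRT: V₁ = nRT₁/P₁ = 2.914 L.
P constant ⇒ V ∝ T: P₂ = P₁; T₂ = T₁·(V₂/V₁) = 386.0 K.
Adiabatic (γ = 1.40), T V^(γ−1) and P V^γ constant: T₃ = T₂·(V₂/V₃)^(γ−1) = 518.2 K; P₃ = P₂·(V₂/V₃)^γ = 5073 kPa.
T constant ⇒ Boyle's law P V = const: T₄ = T₃; P₄ = P₃·(V₃/V₄) = 3160 kPa.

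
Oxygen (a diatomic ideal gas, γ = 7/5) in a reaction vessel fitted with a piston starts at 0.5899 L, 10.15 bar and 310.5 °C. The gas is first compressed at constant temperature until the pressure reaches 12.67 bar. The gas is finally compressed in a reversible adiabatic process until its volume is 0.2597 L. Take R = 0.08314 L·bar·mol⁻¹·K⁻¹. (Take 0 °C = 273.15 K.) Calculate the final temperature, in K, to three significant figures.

Convert: T₁ = 583.6 K.
Isothermal, so P V is constant: T₂ = T₁; V₂ = V₁·(P₁/P₂) = 0.4726 L.
Reversible adiabatic, γ = 7/5: T₃ = T₂·(V₂/V₃)^(γ−1) = 741.6 K; P₃ = P₂·(V₂/V₃)^γ = 29.29 bar.

T₃ ≈ 742 K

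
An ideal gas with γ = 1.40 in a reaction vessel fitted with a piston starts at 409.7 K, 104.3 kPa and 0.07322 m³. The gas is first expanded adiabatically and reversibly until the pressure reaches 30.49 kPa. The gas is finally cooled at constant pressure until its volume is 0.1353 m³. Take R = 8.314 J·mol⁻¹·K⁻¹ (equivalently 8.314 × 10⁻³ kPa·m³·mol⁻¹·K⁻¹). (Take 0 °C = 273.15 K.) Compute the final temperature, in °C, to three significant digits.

T₃ ≈ -51.8 °C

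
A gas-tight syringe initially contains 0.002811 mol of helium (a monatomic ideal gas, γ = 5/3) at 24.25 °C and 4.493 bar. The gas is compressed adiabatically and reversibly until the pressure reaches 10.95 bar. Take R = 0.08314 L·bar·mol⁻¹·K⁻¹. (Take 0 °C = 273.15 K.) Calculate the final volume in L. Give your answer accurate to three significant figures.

Convert: T₁ = 297.4 K.
From PV = nRT: V₁ = nRT₁/P₁ = 0.01547 L.
Adiabatic (γ = 5/3), T V^(γ−1) and P V^γ constant: T₂ = T₁·(P₂/P₁)^((γ−1)/γ) = 424.7 K; V₂ = V₁·(P₁/P₂)^(1/γ) = 0.009065 L.

V₂ ≈ 0.00906 L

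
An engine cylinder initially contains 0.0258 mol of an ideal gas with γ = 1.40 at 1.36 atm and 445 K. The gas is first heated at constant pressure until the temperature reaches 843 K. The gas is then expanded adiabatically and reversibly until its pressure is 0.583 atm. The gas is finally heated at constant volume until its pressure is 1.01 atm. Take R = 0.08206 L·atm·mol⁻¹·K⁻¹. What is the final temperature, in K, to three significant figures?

T₄ ≈ 1.15e+03 K

From PV = nRT: V₁ = nRT₁/P₁ = 0.6927 L.
P constant ⇒ V ∝ T: P₂ = P₁; V₂ = V₁·(T₂/T₁) = 1.312 L.
Adiabatic (γ = 1.40), T V^(γ−1) and P V^γ constant: T₃ = T₂·(P₃/P₂)^((γ−1)/γ) = 661.8 K; V₃ = V₂·(P₂/P₃)^(1/γ) = 2.403 L.
Isochoric, so P/T is constant: V₄ = V₃; T₄ = T₃·(P₄/P₃) = 1147 K.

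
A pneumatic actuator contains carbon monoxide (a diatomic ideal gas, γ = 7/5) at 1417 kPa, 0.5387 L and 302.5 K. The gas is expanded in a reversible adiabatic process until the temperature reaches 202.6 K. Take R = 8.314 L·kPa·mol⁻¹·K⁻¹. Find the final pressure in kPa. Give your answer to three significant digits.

Adiabatic (γ = 7/5), T V^(γ−1) and P V^γ constant: P₂ = P₁·(T₂/T₁)^(γ/(γ−1)) = 348.4 kPa; V₂ = V₁·(T₁/T₂)^(1/(γ−1)) = 1.467 L.

P₂ ≈ 348 kPa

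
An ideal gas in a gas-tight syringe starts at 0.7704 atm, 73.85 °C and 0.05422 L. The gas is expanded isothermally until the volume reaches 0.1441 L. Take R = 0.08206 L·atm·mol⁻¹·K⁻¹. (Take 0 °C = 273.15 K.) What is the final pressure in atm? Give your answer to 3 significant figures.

Convert: T₁ = 347.0 K.
T constant ⇒ Boyle's law P V = const: T₂ = T₁; P₂ = P₁·(V₁/V₂) = 0.2899 atm.

P₂ ≈ 0.290 atm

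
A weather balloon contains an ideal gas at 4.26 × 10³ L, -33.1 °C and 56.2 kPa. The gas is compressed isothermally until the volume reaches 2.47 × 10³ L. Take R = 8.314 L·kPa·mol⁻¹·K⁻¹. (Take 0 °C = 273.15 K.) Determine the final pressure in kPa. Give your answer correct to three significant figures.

P₂ ≈ 96.9 kPa

Convert: T₁ = 240.0 K.
Isothermal, so P V is constant: T₂ = T₁; P₂ = P₁·(V₁/V₂) = 96.93 kPa.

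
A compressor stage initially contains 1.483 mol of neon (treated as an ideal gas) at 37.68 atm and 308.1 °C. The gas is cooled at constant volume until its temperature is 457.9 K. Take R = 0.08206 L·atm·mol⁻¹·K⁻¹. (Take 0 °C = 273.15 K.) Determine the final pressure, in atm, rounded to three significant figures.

P₂ ≈ 29.7 atm

Convert: T₁ = 581.2 K.
From PV = nRT: V₁ = nRT₁/P₁ = 1.877 L.
Isochoric, so P/T is constant: V₂ = V₁; P₂ = P₁·(T₂/T₁) = 29.68 atm.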